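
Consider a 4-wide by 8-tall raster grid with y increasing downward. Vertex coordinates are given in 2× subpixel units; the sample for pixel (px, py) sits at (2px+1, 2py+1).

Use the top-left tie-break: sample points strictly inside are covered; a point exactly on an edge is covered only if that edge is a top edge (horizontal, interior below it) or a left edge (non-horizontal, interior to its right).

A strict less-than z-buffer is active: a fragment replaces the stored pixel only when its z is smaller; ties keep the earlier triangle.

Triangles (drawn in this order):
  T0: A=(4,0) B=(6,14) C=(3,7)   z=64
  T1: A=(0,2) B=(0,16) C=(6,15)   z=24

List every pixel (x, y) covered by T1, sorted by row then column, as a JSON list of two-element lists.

T0:
  2·area = 28
  edge (4, 0)→(6, 14): d=(2,14) right/bottom  bias=-1
  edge (6, 14)→(3, 7): d=(-3,-7) top-left  bias=+0
  edge (3, 7)→(4, 0): d=(1,-7) top-left  bias=+0
    (1,3)@(3, 7): e=[28,0,0] → #  [on edge]
    (2,3)@(5, 7): e=[0,14,14] → ·  [on edge]
    (1,4)@(3, 9): e=[32,-6,2] → ·
    (2,4)@(5, 9): e=[4,8,16] → #
    (3,4)@(7, 9): e=[-24,22,30] → ·
    (2,5)@(5, 11): e=[8,2,18] → #
    (3,5)@(7, 11): e=[-20,16,32] → ·
    (2,6)@(5, 13): e=[12,-4,20] → ·
  covered (3 px):
    · · · ·
    · · · ·
    · · · ·
    · # · ·
    · · # ·
    · · # ·
    · · · ·
    · · · ·
T1:
  2·area = 84  (B↔C swapped to make it positive)
  edge (0, 2)→(6, 15): d=(6,13) right/bottom  bias=-1
  edge (6, 15)→(0, 16): d=(-6,1) right/bottom  bias=-1
  edge (0, 16)→(0, 2): d=(0,-14) top-left  bias=+0
    (0,2)@(1, 5): e=[5,65,14] → #
    (1,2)@(3, 5): e=[-21,63,42] → ·
    (0,3)@(1, 7): e=[17,53,14] → #
    (1,3)@(3, 7): e=[-9,51,42] → ·
    (0,4)@(1, 9): e=[29,41,14] → #
    (1,4)@(3, 9): e=[3,39,42] → #
    (2,4)@(5, 9): e=[-23,37,70] → ·
    (0,5)@(1, 11): e=[41,29,14] → #
    (2,5)@(5, 11): e=[-11,25,70] → ·
    (0,6)@(1, 13): e=[53,17,14] → #
    (2,6)@(5, 13): e=[1,13,70] → #
    (3,6)@(7, 13): e=[-25,11,98] → ·
  covered (12 px):
    · · · ·
    · · · ·
    # · · ·
    # · · ·
    # # · ·
    # # · ·
    # # # ·
    # # # ·

Result: [[0,2],[0,3],[0,4],[1,4],[0,5],[1,5],[0,6],[1,6],[2,6],[0,7],[1,7],[2,7]]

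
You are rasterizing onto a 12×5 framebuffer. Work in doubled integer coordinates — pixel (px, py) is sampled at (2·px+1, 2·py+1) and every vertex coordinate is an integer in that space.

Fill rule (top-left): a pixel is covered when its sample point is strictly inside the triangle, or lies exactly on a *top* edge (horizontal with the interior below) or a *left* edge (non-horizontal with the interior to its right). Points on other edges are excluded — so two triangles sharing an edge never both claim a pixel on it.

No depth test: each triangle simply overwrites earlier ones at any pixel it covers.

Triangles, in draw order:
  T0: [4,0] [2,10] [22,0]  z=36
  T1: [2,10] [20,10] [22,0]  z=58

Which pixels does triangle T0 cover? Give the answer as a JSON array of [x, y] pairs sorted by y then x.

T0:
  2·area = 180  (B↔C swapped to make it positive)
  edge (4, 0)→(22, 0): d=(18,0) top-left  bias=+0
  edge (22, 0)→(2, 10): d=(-20,10) right/bottom  bias=-1
  edge (2, 10)→(4, 0): d=(2,-10) top-left  bias=+0
    (2,0)@(5, 1): e=[18,150,12] → █
    (3,0)@(7, 1): e=[18,130,32] → █
    (4,0)@(9, 1): e=[18,110,52] → █
    (5,0)@(11, 1): e=[18,90,72] → █
    (6,0)@(13, 1): e=[18,70,92] → █
    (7,0)@(15, 1): e=[18,50,112] → █
    (8,0)@(17, 1): e=[18,30,132] → █
    (9,0)@(19, 1): e=[18,10,152] → █
    (10,0)@(21, 1): e=[18,-10,172] → ·
    (2,1)@(5, 3): e=[54,110,16] → █
    (8,1)@(17, 3): e=[54,-10,136] → ·
    (9,1)@(19, 3): e=[54,-30,156] → ·
    (1,2)@(3, 5): e=[90,90,0] → █  [on edge]
  covered (23 px):
    · · █ █ █ █ █ █ █ █ · ·
    · · █ █ █ █ █ █ · · · ·
    · █ █ █ █ █ · · · · · ·
    · █ █ █ · · · · · · · ·
    · █ · · · · · · · · · ·
T1:
  2·area = 180  (B↔C swapped to make it positive)
  edge (2, 10)→(22, 0): d=(20,-10) top-left  bias=+0
  edge (22, 0)→(20, 10): d=(-2,10) right/bottom  bias=-1
  edge (20, 10)→(2, 10): d=(-18,0) right/bottom  bias=-1
    (10,0)@(21, 1): e=[10,8,162] → █
    (11,0)@(23, 1): e=[30,-12,162] → ·
    (8,1)@(17, 3): e=[10,44,126] → █
    (9,1)@(19, 3): e=[30,24,126] → █
    (11,1)@(23, 3): e=[70,-16,126] → ·
    (6,2)@(13, 5): e=[10,80,90] → █
    (7,2)@(15, 5): e=[30,60,90] → █
    (10,2)@(21, 5): e=[90,0,90] → ·  [on edge]
    (4,3)@(9, 7): e=[10,116,54] → █
    (5,3)@(11, 7): e=[30,96,54] → █
    (10,3)@(21, 7): e=[130,-4,54] → ·
    (2,4)@(5, 9): e=[10,152,18] → █
  covered (22 px):
    · · · · · · · · · · █ ·
    · · · · · · · · █ █ █ ·
    · · · · · · █ █ █ █ · ·
    · · · · █ █ █ █ █ █ · ·
    · · █ █ █ █ █ █ █ █ · ·

Final: [[2,0],[3,0],[4,0],[5,0],[6,0],[7,0],[8,0],[9,0],[2,1],[3,1],[4,1],[5,1],[6,1],[7,1],[1,2],[2,2],[3,2],[4,2],[5,2],[1,3],[2,3],[3,3],[1,4]]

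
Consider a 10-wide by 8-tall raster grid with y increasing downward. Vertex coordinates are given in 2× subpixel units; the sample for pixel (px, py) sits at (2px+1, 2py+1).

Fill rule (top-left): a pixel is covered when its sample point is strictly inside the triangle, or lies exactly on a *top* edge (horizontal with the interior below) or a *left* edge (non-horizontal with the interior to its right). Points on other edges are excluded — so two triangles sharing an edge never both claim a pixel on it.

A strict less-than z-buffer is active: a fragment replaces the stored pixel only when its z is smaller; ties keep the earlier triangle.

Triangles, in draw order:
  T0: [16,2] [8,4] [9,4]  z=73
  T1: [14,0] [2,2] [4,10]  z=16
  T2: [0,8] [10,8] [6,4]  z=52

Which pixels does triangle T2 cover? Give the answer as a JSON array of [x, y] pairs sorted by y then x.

T0:
  2·area = 2  (B↔C swapped to make it positive)
  edge (16, 2)→(9, 4): d=(-7,2) right/bottom  bias=-1
  edge (9, 4)→(8, 4): d=(-1,0) right/bottom  bias=-1
  edge (8, 4)→(16, 2): d=(8,-2) top-left  bias=+0
  covered (0 px):
    · · · · · · · · · ·
    · · · · · · · · · ·
    · · · · · · · · · ·
    · · · · · · · · · ·
    · · · · · · · · · ·
    · · · · · · · · · ·
    · · · · · · · · · ·
    · · · · · · · · · ·
T1:
  2·area = 100  (B↔C swapped to make it positive)
  edge (14, 0)→(4, 10): d=(-10,10) right/bottom  bias=-1
  edge (4, 10)→(2, 2): d=(-2,-8) top-left  bias=+0
  edge (2, 2)→(14, 0): d=(12,-2) top-left  bias=+0
    (4,0)@(9, 1): e=[40,58,2] → █
    (5,0)@(11, 1): e=[20,74,6] → █
    (6,0)@(13, 1): e=[0,90,10] → ·  [on edge]
    (1,1)@(3, 3): e=[80,6,14] → █
    (2,1)@(5, 3): e=[60,22,18] → █
    (3,1)@(7, 3): e=[40,38,22] → █
    (5,1)@(11, 3): e=[0,70,30] → ·  [on edge]
    (1,2)@(3, 5): e=[60,2,38] → █
    (4,2)@(9, 5): e=[0,50,50] → ·  [on edge]
    (1,3)@(3, 7): e=[40,-2,62] → ·
    (2,3)@(5, 7): e=[20,14,66] → █
    (3,3)@(7, 7): e=[0,30,70] → ·  [on edge]
    (2,4)@(5, 9): e=[0,10,90] → ·  [on edge]
    (1,5)@(3, 11): e=[0,-10,110] → ·  [on edge]
    (0,6)@(1, 13): e=[0,-30,130] → ·  [on edge]
  covered (10 px):
    · · · · █ █ · · · ·
    · █ █ █ █ · · · · ·
    · █ █ █ · · · · · ·
    · · █ · · · · · · ·
    · · · · · · · · · ·
    · · · · · · · · · ·
    · · · · · · · · · ·
    · · · · · · · · · ·
T2:
  2·area = 40  (B↔C swapped to make it positive)
  edge (0, 8)→(6, 4): d=(6,-4) top-left  bias=+0
  edge (6, 4)→(10, 8): d=(4,4) right/bottom  bias=-1
  edge (10, 8)→(0, 8): d=(-10,0) right/bottom  bias=-1
    (1,0)@(3, 1): e=[-30,0,70] → ·  [on edge]
    (2,1)@(5, 3): e=[-10,0,50] → ·  [on edge]
    (2,2)@(5, 5): e=[2,8,30] → █
    (3,2)@(7, 5): e=[10,0,30] → ·  [on edge]
    (1,3)@(3, 7): e=[6,24,10] → █
    (3,3)@(7, 7): e=[22,8,10] → █
    (4,3)@(9, 7): e=[30,0,10] → ·  [on edge]
    (1,4)@(3, 9): e=[18,32,-10] → ·
    (2,4)@(5, 9): e=[26,24,-10] → ·
    (3,4)@(7, 9): e=[34,16,-10] → ·
    (5,4)@(11, 9): e=[50,0,-10] → ·  [on edge]
    (6,5)@(13, 11): e=[70,0,-30] → ·  [on edge]
    (7,6)@(15, 13): e=[90,0,-50] → ·  [on edge]
    (8,7)@(17, 15): e=[110,0,-70] → ·  [on edge]
  covered (4 px):
    · · · · · · · · · ·
    · · · · · · · · · ·
    · · █ · · · · · · ·
    · █ █ █ · · · · · ·
    · · · · · · · · · ·
    · · · · · · · · · ·
    · · · · · · · · · ·
    · · · · · · · · · ·

Final: [[2,2],[1,3],[2,3],[3,3]]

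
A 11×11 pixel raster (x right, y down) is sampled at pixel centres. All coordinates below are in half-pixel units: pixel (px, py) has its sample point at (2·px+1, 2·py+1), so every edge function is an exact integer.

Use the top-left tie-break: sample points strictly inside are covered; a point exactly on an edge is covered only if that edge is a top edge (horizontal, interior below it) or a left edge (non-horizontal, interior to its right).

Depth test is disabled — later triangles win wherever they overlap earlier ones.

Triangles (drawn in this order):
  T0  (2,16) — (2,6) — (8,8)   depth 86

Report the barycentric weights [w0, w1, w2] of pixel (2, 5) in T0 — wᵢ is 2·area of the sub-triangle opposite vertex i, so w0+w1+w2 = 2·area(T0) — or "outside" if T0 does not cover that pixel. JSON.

T0:
  2·area = 60
  edge (2, 16)→(2, 6): d=(0,-10) top-left  bias=+0
  edge (2, 6)→(8, 8): d=(6,2) right/bottom  bias=-1
  edge (8, 8)→(2, 16): d=(-6,8) right/bottom  bias=-1
    (1,3)@(3, 7): e=[10,4,46] → █
    (2,3)@(5, 7): e=[30,0,30] → ·  [on edge]
    (1,4)@(3, 9): e=[10,16,34] → █
    (2,4)@(5, 9): e=[30,12,18] → █
    (3,4)@(7, 9): e=[50,8,2] → █
    (4,4)@(9, 9): e=[70,4,-14] → ·
    (5,4)@(11, 9): e=[90,0,-30] → ·  [on edge]
    (1,5)@(3, 11): e=[10,28,22] → █
    (3,5)@(7, 11): e=[50,20,-10] → ·
    (8,5)@(17, 11): e=[150,0,-90] → ·  [on edge]
    (1,6)@(3, 13): e=[10,40,10] → █
    (2,6)@(5, 13): e=[30,36,-6] → ·
  covered (7 px):
    · · · · · · · · · · ·
    · · · · · · · · · · ·
    · · · · · · · · · · ·
    · █ · · · · · · · · ·
    · █ █ █ · · · · · · ·
    · █ █ · · · · · · · ·
    · █ · · · · · · · · ·
    · · · · · · · · · · ·
    · · · · · · · · · · ·
    · · · · · · · · · · ·
    · · · · · · · · · · ·

Result: [24,6,30]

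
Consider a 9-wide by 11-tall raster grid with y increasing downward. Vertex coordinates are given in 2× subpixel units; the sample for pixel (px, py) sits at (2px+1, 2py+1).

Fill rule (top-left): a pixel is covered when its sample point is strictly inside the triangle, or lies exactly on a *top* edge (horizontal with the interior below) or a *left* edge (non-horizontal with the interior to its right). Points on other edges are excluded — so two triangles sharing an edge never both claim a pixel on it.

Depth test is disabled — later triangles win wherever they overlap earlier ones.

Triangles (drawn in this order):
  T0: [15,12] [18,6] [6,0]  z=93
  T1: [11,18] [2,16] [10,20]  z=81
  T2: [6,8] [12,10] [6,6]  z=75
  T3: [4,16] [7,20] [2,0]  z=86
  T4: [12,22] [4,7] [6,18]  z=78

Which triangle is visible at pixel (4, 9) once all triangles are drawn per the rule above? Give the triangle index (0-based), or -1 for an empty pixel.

T0:
  2·area = 90  (B↔C swapped to make it positive)
  edge (15, 12)→(6, 0): d=(-9,-12) top-left  bias=+0
  edge (6, 0)→(18, 6): d=(12,6) right/bottom  bias=-1
  edge (18, 6)→(15, 12): d=(-3,6) right/bottom  bias=-1
    (3,0)@(7, 1): e=[3,6,81] → █
    (4,0)@(9, 1): e=[27,-6,69] → ·
    (3,1)@(7, 3): e=[-15,30,75] → ·
    (4,1)@(9, 3): e=[9,18,63] → █
    (5,1)@(11, 3): e=[33,6,51] → █
    (6,1)@(13, 3): e=[57,-6,39] → ·
    (4,2)@(9, 5): e=[-9,42,57] → ·
    (5,2)@(11, 5): e=[15,30,45] → █
    (6,2)@(13, 5): e=[39,18,33] → █
    (7,2)@(15, 5): e=[63,6,21] → █
    (8,2)@(17, 5): e=[87,-6,9] → ·
    (5,3)@(11, 7): e=[-3,54,39] → ·
  covered (12 px):
    · · · █ · · · · ·
    · · · · █ █ · · ·
    · · · · · █ █ █ ·
    · · · · · · █ █ █
    · · · · · · █ █ ·
    · · · · · · · █ ·
    · · · · · · · · ·
    · · · · · · · · ·
    · · · · · · · · ·
    · · · · · · · · ·
    · · · · · · · · ·
T1:
  2·area = 20  (B↔C swapped to make it positive)
  edge (11, 18)→(10, 20): d=(-1,2) right/bottom  bias=-1
  edge (10, 20)→(2, 16): d=(-8,-4) top-left  bias=+0
  edge (2, 16)→(11, 18): d=(9,2) right/bottom  bias=-1
    (2,8)@(5, 17): e=[13,4,3] → █
    (3,8)@(7, 17): e=[9,12,-1] → ·
    (2,9)@(5, 19): e=[11,-12,21] → ·
    (4,9)@(9, 19): e=[3,4,13] → █
    (5,9)@(11, 19): e=[-1,12,9] → ·
    (4,10)@(9, 21): e=[1,-12,31] → ·
  covered (2 px):
    · · · · · · · · ·
    · · · · · · · · ·
    · · · · · · · · ·
    · · · · · · · · ·
    · · · · · · · · ·
    · · · · · · · · ·
    · · · · · · · · ·
    · · · · · · · · ·
    · · █ · · · · · ·
    · · · · █ · · · ·
    · · · · · · · · ·
T2:
  2·area = 12  (B↔C swapped to make it positive)
  edge (6, 8)→(6, 6): d=(0,-2) top-left  bias=+0
  edge (6, 6)→(12, 10): d=(6,4) right/bottom  bias=-1
  edge (12, 10)→(6, 8): d=(-6,-2) top-left  bias=+0
    (1,3)@(3, 7): e=[-6,18,0] → ·  [on edge]
    (3,3)@(7, 7): e=[2,2,8] → █
    (4,3)@(9, 7): e=[6,-6,12] → ·
    (3,4)@(7, 9): e=[2,14,-4] → ·
    (4,4)@(9, 9): e=[6,6,0] → █  [on edge]
    (5,4)@(11, 9): e=[10,-2,4] → ·
    (4,5)@(9, 11): e=[6,18,-12] → ·
    (7,5)@(15, 11): e=[18,-6,0] → ·  [on edge]
  covered (2 px):
    · · · · · · · · ·
    · · · · · · · · ·
    · · · · · · · · ·
    · · · █ · · · · ·
    · · · · █ · · · ·
    · · · · · · · · ·
    · · · · · · · · ·
    · · · · · · · · ·
    · · · · · · · · ·
    · · · · · · · · ·
    · · · · · · · · ·
T3:
  2·area = 40  (B↔C swapped to make it positive)
  edge (4, 16)→(2, 0): d=(-2,-16) top-left  bias=+0
  edge (2, 0)→(7, 20): d=(5,20) right/bottom  bias=-1
  edge (7, 20)→(4, 16): d=(-3,-4) top-left  bias=+0
    (1,2)@(3, 5): e=[6,5,29] → █
    (2,2)@(5, 5): e=[38,-35,37] → ·
    (1,3)@(3, 7): e=[2,15,23] → █
    (2,3)@(5, 7): e=[34,-25,31] → ·
    (1,4)@(3, 9): e=[-2,25,17] → ·
    (2,6)@(5, 13): e=[22,5,13] → █
    (3,6)@(7, 13): e=[54,-35,21] → ·
    (2,7)@(5, 15): e=[18,15,7] → █
    (3,7)@(7, 15): e=[50,-25,15] → ·
    (2,8)@(5, 17): e=[14,25,1] → █
    (3,8)@(7, 17): e=[46,-15,9] → ·
    (2,9)@(5, 19): e=[10,35,-5] → ·
  covered (5 px):
    · · · · · · · · ·
    · · · · · · · · ·
    · █ · · · · · · ·
    · █ · · · · · · ·
    · · · · · · · · ·
    · · · · · · · · ·
    · · █ · · · · · ·
    · · █ · · · · · ·
    · · █ · · · · · ·
    · · · · · · · · ·
    · · · · · · · · ·
T4:
  2·area = 58  (B↔C swapped to make it positive)
  edge (12, 22)→(6, 18): d=(-6,-4) top-left  bias=+0
  edge (6, 18)→(4, 7): d=(-2,-11) top-left  bias=+0
  edge (4, 7)→(12, 22): d=(8,15) right/bottom  bias=-1
    (2,4)@(5, 9): e=[50,7,1] → █
    (3,4)@(7, 9): e=[58,29,-29] → ·
    (2,5)@(5, 11): e=[38,3,17] → █
    (3,5)@(7, 11): e=[46,25,-13] → ·
    (2,6)@(5, 13): e=[26,-1,33] → ·
    (3,6)@(7, 13): e=[34,21,3] → █
    (4,6)@(9, 13): e=[42,43,-27] → ·
    (3,7)@(7, 15): e=[22,17,19] → █
    (4,7)@(9, 15): e=[30,39,-11] → ·
    (3,8)@(7, 17): e=[10,13,35] → █
    (4,8)@(9, 17): e=[18,35,5] → █
    (5,8)@(11, 17): e=[26,57,-25] → ·
  covered (8 px):
    · · · · · · · · ·
    · · · · · · · · ·
    · · · · · · · · ·
    · · · · · · · · ·
    · · █ · · · · · ·
    · · █ · · · · · ·
    · · · █ · · · · ·
    · · · █ · · · · ·
    · · · █ █ · · · ·
    · · · · █ · · · ·
    · · · · · █ · · ·

Z-buffer (winner per pixel, '.' = empty):
  . . . 0 . . . . .
  . . . . 0 0 . . .
  . 3 . . . 0 0 0 .
  . 3 . 2 . . 0 0 0
  . . 4 . 2 . 0 0 .
  . . 4 . . . . 0 .
  . . 3 4 . . . . .
  . . 3 4 . . . . .
  . . 3 4 4 . . . .
  . . . . 4 . . . .
  . . . . . 4 . . .

Result: 4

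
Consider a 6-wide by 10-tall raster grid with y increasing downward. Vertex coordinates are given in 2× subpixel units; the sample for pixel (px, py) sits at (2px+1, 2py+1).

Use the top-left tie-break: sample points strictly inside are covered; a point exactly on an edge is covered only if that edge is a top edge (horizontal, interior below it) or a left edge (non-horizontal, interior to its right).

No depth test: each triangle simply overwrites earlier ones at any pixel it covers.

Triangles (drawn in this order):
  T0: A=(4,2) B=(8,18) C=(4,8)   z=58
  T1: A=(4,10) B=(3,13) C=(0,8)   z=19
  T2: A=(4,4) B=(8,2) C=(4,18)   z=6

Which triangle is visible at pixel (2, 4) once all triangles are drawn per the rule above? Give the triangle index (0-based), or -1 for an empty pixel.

T0:
  2·area = 24
  edge (4, 2)→(8, 18): d=(4,16) right/bottom  bias=-1
  edge (8, 18)→(4, 8): d=(-4,-10) top-left  bias=+0
  edge (4, 8)→(4, 2): d=(0,-6) top-left  bias=+0
    (2,3)@(5, 7): e=[4,14,6] → X
    (3,3)@(7, 7): e=[-28,34,18] → .
    (2,4)@(5, 9): e=[12,6,6] → X
    (3,4)@(7, 9): e=[-20,26,18] → .
    (2,5)@(5, 11): e=[20,-2,6] → .
    (3,7)@(7, 15): e=[4,2,18] → X
    (4,7)@(9, 15): e=[-28,22,30] → .
    (3,8)@(7, 17): e=[12,-6,18] → .
  covered (3 px):
    . . . . . .
    . . . . . .
    . . . . . .
    . . X . . .
    . . X . . .
    . . . . . .
    . . . . . .
    . . . X . .
    . . . . . .
    . . . . . .
T1:
  2·area = 14
  edge (4, 10)→(3, 13): d=(-1,3) right/bottom  bias=-1
  edge (3, 13)→(0, 8): d=(-3,-5) top-left  bias=+0
  edge (0, 8)→(4, 10): d=(4,2) right/bottom  bias=-1
    (3,0)@(7, 1): e=[0,56,-42] → .  [on edge]
    (2,3)@(5, 7): e=[0,28,-14] → .  [on edge]
    (0,4)@(1, 9): e=[10,2,2] → X
    (1,4)@(3, 9): e=[4,12,-2] → .
    (0,5)@(1, 11): e=[8,-4,10] → .
    (1,5)@(3, 11): e=[2,6,6] → X
    (2,5)@(5, 11): e=[-4,16,2] → .
    (1,6)@(3, 13): e=[0,0,14] → .  [on edge]
    (0,9)@(1, 19): e=[0,-28,42] → .  [on edge]
  covered (2 px):
    . . . . . .
    . . . . . .
    . . . . . .
    . . . . . .
    X . . . . .
    . X . . . .
    . . . . . .
    . . . . . .
    . . . . . .
    . . . . . .
T2:
  2·area = 56
  edge (4, 4)→(8, 2): d=(4,-2) top-left  bias=+0
  edge (8, 2)→(4, 18): d=(-4,16) right/bottom  bias=-1
  edge (4, 18)→(4, 4): d=(0,-14) top-left  bias=+0
    (3,1)@(7, 3): e=[2,12,42] → X
    (4,1)@(9, 3): e=[6,-20,70] → .
    (2,2)@(5, 5): e=[6,36,14] → X
    (4,2)@(9, 5): e=[14,-28,70] → .
    (2,3)@(5, 7): e=[14,28,14] → X
    (3,3)@(7, 7): e=[18,-4,42] → .
    (2,4)@(5, 9): e=[22,20,14] → X
    (3,4)@(7, 9): e=[26,-12,42] → .
    (2,5)@(5, 11): e=[30,12,14] → X
    (3,5)@(7, 11): e=[34,-20,42] → .
    (2,6)@(5, 13): e=[38,4,14] → X
    (3,6)@(7, 13): e=[42,-28,42] → .
  covered (7 px):
    . . . . . .
    . . . X . .
    . . X X . .
    . . X . . .
    . . X . . .
    . . X . . .
    . . X . . .
    . . . . . .
    . . . . . .
    . . . . . .

Z-buffer (winner per pixel, '.' = empty):
  . . . . . .
  . . . 2 . .
  . . 2 2 . .
  . . 2 . . .
  1 . 2 . . .
  . 1 2 . . .
  . . 2 . . .
  . . . 0 . .
  . . . . . .
  . . . . . .

Answer: 2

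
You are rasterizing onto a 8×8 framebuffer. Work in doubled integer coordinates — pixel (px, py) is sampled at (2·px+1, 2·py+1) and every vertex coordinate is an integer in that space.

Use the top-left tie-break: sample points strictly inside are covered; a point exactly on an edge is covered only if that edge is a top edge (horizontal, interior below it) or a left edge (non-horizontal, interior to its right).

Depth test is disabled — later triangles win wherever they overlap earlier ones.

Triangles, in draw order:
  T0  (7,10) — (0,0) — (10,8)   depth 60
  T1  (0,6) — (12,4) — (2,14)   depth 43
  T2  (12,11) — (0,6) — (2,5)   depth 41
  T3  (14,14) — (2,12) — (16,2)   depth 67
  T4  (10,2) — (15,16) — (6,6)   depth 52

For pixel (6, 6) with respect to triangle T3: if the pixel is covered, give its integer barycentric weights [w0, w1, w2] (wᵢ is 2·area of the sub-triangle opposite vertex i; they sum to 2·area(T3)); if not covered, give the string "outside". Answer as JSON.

T0:
  2·area = 44
  edge (7, 10)→(0, 0): d=(-7,-10) top-left  bias=+0
  edge (0, 0)→(10, 8): d=(10,8) right/bottom  bias=-1
  edge (10, 8)→(7, 10): d=(-3,2) right/bottom  bias=-1
    (0,0)@(1, 1): e=[3,2,39] → X
    (1,0)@(3, 1): e=[23,-14,35] → .
    (0,1)@(1, 3): e=[-11,22,33] → .
    (1,1)@(3, 3): e=[9,6,29] → X
    (2,1)@(5, 3): e=[29,-10,25] → .
    (1,2)@(3, 5): e=[-5,26,23] → .
    (2,2)@(5, 5): e=[15,10,19] → X
    (3,2)@(7, 5): e=[35,-6,15] → .
    (2,3)@(5, 7): e=[1,30,13] → X
    (3,3)@(7, 7): e=[21,14,9] → X
    (4,3)@(9, 7): e=[41,-2,5] → .
    (2,4)@(5, 9): e=[-13,50,7] → .
  covered (6 px):
    X . . . . . . .
    . X . . . . . .
    . . X . . . . .
    . . X X . . . .
    . . . X . . . .
    . . . . . . . .
    . . . . . . . .
    . . . . . . . .
T1:
  2·area = 100
  edge (0, 6)→(12, 4): d=(12,-2) top-left  bias=+0
  edge (12, 4)→(2, 14): d=(-10,10) right/bottom  bias=-1
  edge (2, 14)→(0, 6): d=(-2,-8) top-left  bias=+0
    (7,0)@(15, 1): e=[-30,0,130] → .  [on edge]
    (6,1)@(13, 3): e=[-10,0,110] → .  [on edge]
    (3,2)@(7, 5): e=[2,40,58] → X
    (4,2)@(9, 5): e=[6,20,74] → X
    (5,2)@(11, 5): e=[10,0,90] → .  [on edge]
    (0,3)@(1, 7): e=[14,80,6] → X
    (1,3)@(3, 7): e=[18,60,22] → X
    (2,3)@(5, 7): e=[22,40,38] → X
    (4,3)@(9, 7): e=[30,0,70] → .  [on edge]
    (0,4)@(1, 9): e=[38,60,2] → X
    (3,4)@(7, 9): e=[50,0,50] → .  [on edge]
    (0,5)@(1, 11): e=[62,40,-2] → .
    (2,5)@(5, 11): e=[70,0,30] → .  [on edge]
    (1,6)@(3, 13): e=[90,0,10] → .  [on edge]
    (0,7)@(1, 15): e=[110,0,-10] → .  [on edge]
  covered (10 px):
    . . . . . . . .
    . . . . . . . .
    . . . X X . . .
    X X X X . . . .
    X X X . . . . .
    . X . . . . . .
    . . . . . . . .
    . . . . . . . .
T2:
  2·area = 22
  edge (12, 11)→(0, 6): d=(-12,-5) top-left  bias=+0
  edge (0, 6)→(2, 5): d=(2,-1) top-left  bias=+0
  edge (2, 5)→(12, 11): d=(10,6) right/bottom  bias=-1
    (1,3)@(3, 7): e=[3,5,14] → X
    (2,3)@(5, 7): e=[13,7,2] → X
    (3,3)@(7, 7): e=[23,9,-10] → .
    (1,4)@(3, 9): e=[-21,9,34] → .
    (2,4)@(5, 9): e=[-11,11,22] → .
  covered (2 px):
    . . . . . . . .
    . . . . . . . .
    . . . . . . . .
    . X X . . . . .
    . . . . . . . .
    . . . . . . . .
    . . . . . . . .
    . . . . . . . .
T3:
  2·area = 148
  edge (14, 14)→(2, 12): d=(-12,-2) top-left  bias=+0
  edge (2, 12)→(16, 2): d=(14,-10) top-left  bias=+0
  edge (16, 2)→(14, 14): d=(-2,12) right/bottom  bias=-1
    (7,1)@(15, 3): e=[134,4,10] → X
    (6,2)@(13, 5): e=[106,12,30] → X
    (4,3)@(9, 7): e=[74,0,74] → X  [on edge]
    (5,3)@(11, 7): e=[78,20,50] → X
    (3,4)@(7, 9): e=[46,8,94] → X
    (7,4)@(15, 9): e=[62,88,-2] → .
    (2,5)@(5, 11): e=[18,16,114] → X
    (7,5)@(15, 11): e=[38,116,-6] → .
    (2,6)@(5, 13): e=[-6,44,110] → .
    (3,6)@(7, 13): e=[-2,64,86] → .
    (4,6)@(9, 13): e=[2,84,62] → X
    (7,6)@(15, 13): e=[14,144,-10] → .
  covered (19 px):
    . . . . . . . .
    . . . . . . . X
    . . . . . . X X
    . . . . X X X X
    . . . X X X X .
    . . X X X X X .
    . . . . X X X .
    . . . . . . . .
T4:
  2·area = 76
  edge (10, 2)→(15, 16): d=(5,14) right/bottom  bias=-1
  edge (15, 16)→(6, 6): d=(-9,-10) top-left  bias=+0
  edge (6, 6)→(10, 2): d=(4,-4) top-left  bias=+0
    (5,0)@(11, 1): e=[-19,95,0] → .  [on edge]
    (4,1)@(9, 3): e=[19,57,0] → X  [on edge]
    (5,1)@(11, 3): e=[-9,77,8] → .
    (3,2)@(7, 5): e=[57,19,0] → X  [on edge]
    (5,2)@(11, 5): e=[1,59,16] → X
    (6,2)@(13, 5): e=[-27,79,24] → .
    (2,3)@(5, 7): e=[95,-19,0] → .  [on edge]
    (3,3)@(7, 7): e=[67,1,8] → X
    (6,3)@(13, 7): e=[-17,61,32] → .
    (1,4)@(3, 9): e=[133,-57,0] → .  [on edge]
    (3,4)@(7, 9): e=[77,-17,16] → .
    (4,4)@(9, 9): e=[49,3,24] → X
    (0,5)@(1, 11): e=[171,-95,0] → .  [on edge]
  covered (12 px):
    . . . . . . . .
    . . . . X . . .
    . . . X X X . .
    . . . X X X . .
    . . . . X X . .
    . . . . . X X .
    . . . . . . X .
    . . . . . . . .

Final: [124,14,10]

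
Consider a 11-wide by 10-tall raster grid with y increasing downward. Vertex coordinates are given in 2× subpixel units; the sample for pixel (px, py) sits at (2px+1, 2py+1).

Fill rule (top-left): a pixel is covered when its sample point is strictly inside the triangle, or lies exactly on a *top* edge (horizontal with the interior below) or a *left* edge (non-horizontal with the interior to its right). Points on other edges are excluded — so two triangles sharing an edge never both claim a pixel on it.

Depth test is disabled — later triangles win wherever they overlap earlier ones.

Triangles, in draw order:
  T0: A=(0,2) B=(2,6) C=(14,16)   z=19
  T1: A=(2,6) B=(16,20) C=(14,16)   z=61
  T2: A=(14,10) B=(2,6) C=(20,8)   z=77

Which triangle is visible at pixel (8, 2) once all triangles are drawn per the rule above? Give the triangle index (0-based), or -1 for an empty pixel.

T0:
  2·area = 28  (B↔C swapped to make it positive)
  edge (0, 2)→(14, 16): d=(14,14) right/bottom  bias=-1
  edge (14, 16)→(2, 6): d=(-12,-10) top-left  bias=+0
  edge (2, 6)→(0, 2): d=(-2,-4) top-left  bias=+0
    (0,1)@(1, 3): e=[0,26,2] → .  [on edge]
    (1,2)@(3, 5): e=[0,22,6] → .  [on edge]
    (2,3)@(5, 7): e=[0,18,10] → .  [on edge]
    (3,4)@(7, 9): e=[0,14,14] → .  [on edge]
    (4,5)@(9, 11): e=[0,10,18] → .  [on edge]
    (5,6)@(11, 13): e=[0,6,22] → .  [on edge]
    (6,7)@(13, 15): e=[0,2,26] → .  [on edge]
    (7,8)@(15, 17): e=[0,-2,30] → .  [on edge]
    (8,9)@(17, 19): e=[0,-6,34] → .  [on edge]
  covered (0 px):
    . . . . . . . . . . .
    . . . . . . . . . . .
    . . . . . . . . . . .
    . . . . . . . . . . .
    . . . . . . . . . . .
    . . . . . . . . . . .
    . . . . . . . . . . .
    . . . . . . . . . . .
    . . . . . . . . . . .
    . . . . . . . . . . .
T1:
  2·area = 28  (B↔C swapped to make it positive)
  edge (2, 6)→(14, 16): d=(12,10) right/bottom  bias=-1
  edge (14, 16)→(16, 20): d=(2,4) right/bottom  bias=-1
  edge (16, 20)→(2, 6): d=(-14,-14) top-left  bias=+0
    (0,2)@(1, 5): e=[-2,30,0] → .  [on edge]
    (1,3)@(3, 7): e=[2,26,0] → X  [on edge]
    (2,3)@(5, 7): e=[-18,18,28] → .
    (1,4)@(3, 9): e=[26,30,-28] → .
    (2,4)@(5, 9): e=[6,22,0] → X  [on edge]
    (3,4)@(7, 9): e=[-14,14,28] → .
    (2,5)@(5, 11): e=[30,26,-28] → .
    (3,5)@(7, 11): e=[10,18,0] → X  [on edge]
    (4,5)@(9, 11): e=[-10,10,28] → .
    (3,6)@(7, 13): e=[34,22,-28] → .
    (4,6)@(9, 13): e=[14,14,0] → X  [on edge]
    (5,6)@(11, 13): e=[-6,6,28] → .
    (5,7)@(11, 15): e=[18,10,0] → X  [on edge]
    (6,8)@(13, 17): e=[22,6,0] → X  [on edge]
    (7,9)@(15, 19): e=[26,2,0] → X  [on edge]
  covered (7 px):
    . . . . . . . . . . .
    . . . . . . . . . . .
    . . . . . . . . . . .
    . X . . . . . . . . .
    . . X . . . . . . . .
    . . . X . . . . . . .
    . . . . X . . . . . .
    . . . . . X . . . . .
    . . . . . . X . . . .
    . . . . . . . X . . .
T2:
  2·area = 48
  edge (14, 10)→(2, 6): d=(-12,-4) top-left  bias=+0
  edge (2, 6)→(20, 8): d=(18,2) right/bottom  bias=-1
  edge (20, 8)→(14, 10): d=(-6,2) right/bottom  bias=-1
    (2,3)@(5, 7): e=[0,12,36] → X  [on edge]
    (3,3)@(7, 7): e=[8,8,32] → X
    (4,3)@(9, 7): e=[16,4,28] → X
    (5,3)@(11, 7): e=[24,0,24] → .  [on edge]
    (2,4)@(5, 9): e=[-24,48,24] → .
    (3,4)@(7, 9): e=[-16,44,20] → .
    (4,4)@(9, 9): e=[-8,40,16] → .
    (5,4)@(11, 9): e=[0,36,12] → X  [on edge]
    (6,4)@(13, 9): e=[8,32,8] → X
    (7,4)@(15, 9): e=[16,28,4] → X
    (8,4)@(17, 9): e=[24,24,0] → .  [on edge]
    (5,5)@(11, 11): e=[-24,72,0] → .  [on edge]
    (8,5)@(17, 11): e=[0,60,-12] → .  [on edge]
    (2,6)@(5, 13): e=[-72,120,0] → .  [on edge]
  covered (6 px):
    . . . . . . . . . . .
    . . . . . . . . . . .
    . . . . . . . . . . .
    . . X X X . . . . . .
    . . . . . X X X . . .
    . . . . . . . . . . .
    . . . . . . . . . . .
    . . . . . . . . . . .
    . . . . . . . . . . .
    . . . . . . . . . . .

Z-buffer (winner per pixel, '.' = empty):
  . . . . . . . . . . .
  . . . . . . . . . . .
  . . . . . . . . . . .
  . 1 2 2 2 . . . . . .
  . . 1 . . 2 2 2 . . .
  . . . 1 . . . . . . .
  . . . . 1 . . . . . .
  . . . . . 1 . . . . .
  . . . . . . 1 . . . .
  . . . . . . . 1 . . .

Result: -1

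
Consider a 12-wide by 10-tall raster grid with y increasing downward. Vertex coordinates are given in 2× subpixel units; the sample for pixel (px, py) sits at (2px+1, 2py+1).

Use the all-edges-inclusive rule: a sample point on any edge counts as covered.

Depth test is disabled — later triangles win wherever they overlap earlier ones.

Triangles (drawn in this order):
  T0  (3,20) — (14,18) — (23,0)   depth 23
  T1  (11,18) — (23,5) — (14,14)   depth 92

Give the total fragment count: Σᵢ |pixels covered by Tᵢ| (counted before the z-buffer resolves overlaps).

T0:
  2·area = 180  (B↔C swapped to make it positive)
  edge (3, 20)→(23, 0): d=(20,-20) inclusive
  edge (23, 0)→(14, 18): d=(-9,18) inclusive
  edge (14, 18)→(3, 20): d=(-11,2) inclusive
    (10,1)@(21, 3): e=[20,9,151] → #
    (11,1)@(23, 3): e=[60,-27,147] → ·
    (9,2)@(19, 5): e=[20,27,133] → #
    (10,2)@(21, 5): e=[60,-9,129] → ·
    (8,3)@(17, 7): e=[20,45,115] → #
    (10,3)@(21, 7): e=[100,-27,107] → ·
    (7,4)@(15, 9): e=[20,63,97] → #
    (9,4)@(19, 9): e=[100,-9,89] → ·
    (6,5)@(13, 11): e=[20,81,79] → #
    (9,5)@(19, 11): e=[140,-27,67] → ·
    (5,6)@(11, 13): e=[20,99,61] → #
    (8,6)@(17, 13): e=[140,-9,49] → ·
  covered (22 px):
    · · · · · · · · · · · ·
    · · · · · · · · · · # ·
    · · · · · · · · · # · ·
    · · · · · · · · # # · ·
    · · · · · · · # # · · ·
    · · · · · · # # # · · ·
    · · · · · # # # · · · ·
    · · · · # # # # · · · ·
    · · · # # # # · · · · ·
    · · # # · · · · · · · ·
T1:
  2·area = 9  (B↔C swapped to make it positive)
  edge (11, 18)→(14, 14): d=(3,-4) inclusive
  edge (14, 14)→(23, 5): d=(9,-9) inclusive
  edge (23, 5)→(11, 18): d=(-12,13) inclusive
    (11,2)@(23, 5): e=[9,0,0] → #  [on edge]
    (10,3)@(21, 7): e=[7,0,2] → #  [on edge]
    (11,3)@(23, 7): e=[15,18,-24] → ·
    (9,4)@(19, 9): e=[5,0,4] → #  [on edge]
    (10,4)@(21, 9): e=[13,18,-22] → ·
    (8,5)@(17, 11): e=[3,0,6] → #  [on edge]
    (9,5)@(19, 11): e=[11,18,-20] → ·
    (7,6)@(15, 13): e=[1,0,8] → #  [on edge]
    (8,6)@(17, 13): e=[9,18,-18] → ·
    (6,7)@(13, 15): e=[-1,0,10] → ·  [on edge]
    (7,7)@(15, 15): e=[7,18,-16] → ·
    (5,8)@(11, 17): e=[-3,0,12] → ·  [on edge]
    (4,9)@(9, 19): e=[-5,0,14] → ·  [on edge]
  covered (5 px):
    · · · · · · · · · · · ·
    · · · · · · · · · · · ·
    · · · · · · · · · · · #
    · · · · · · · · · · # ·
    · · · · · · · · · # · ·
    · · · · · · · · # · · ·
    · · · · · · · # · · · ·
    · · · · · · · · · · · ·
    · · · · · · · · · · · ·
    · · · · · · · · · · · ·

Result: 27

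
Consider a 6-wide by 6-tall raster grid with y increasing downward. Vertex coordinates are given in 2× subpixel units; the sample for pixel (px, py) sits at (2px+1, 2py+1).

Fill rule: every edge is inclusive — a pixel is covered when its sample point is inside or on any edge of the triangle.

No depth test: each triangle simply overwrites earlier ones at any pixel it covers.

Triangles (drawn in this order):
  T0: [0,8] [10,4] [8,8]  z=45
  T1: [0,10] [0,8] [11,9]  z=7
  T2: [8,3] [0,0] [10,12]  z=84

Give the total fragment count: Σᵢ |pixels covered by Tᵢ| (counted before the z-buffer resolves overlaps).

T0:
  2·area = 32
  edge (0, 8)→(10, 4): d=(10,-4) inclusive
  edge (10, 4)→(8, 8): d=(-2,4) inclusive
  edge (8, 8)→(0, 8): d=(-8,0) inclusive
    (4,2)@(9, 5): e=[6,2,24] → X
    (5,2)@(11, 5): e=[14,-6,24] → .
    (1,3)@(3, 7): e=[2,22,8] → X
    (2,3)@(5, 7): e=[10,14,8] → X
    (3,3)@(7, 7): e=[18,6,8] → X
    (4,3)@(9, 7): e=[26,-2,8] → .
    (1,4)@(3, 9): e=[22,18,-8] → .
    (2,4)@(5, 9): e=[30,10,-8] → .
    (3,4)@(7, 9): e=[38,2,-8] → .
  covered (4 px):
    . . . . . .
    . . . . . .
    . . . . X .
    . X X X . .
    . . . . . .
    . . . . . .
T1:
  2·area = 22
  edge (0, 10)→(0, 8): d=(0,-2) inclusive
  edge (0, 8)→(11, 9): d=(11,1) inclusive
  edge (11, 9)→(0, 10): d=(-11,1) inclusive
    (0,4)@(1, 9): e=[2,10,10] → X
    (1,4)@(3, 9): e=[6,8,8] → X
    (2,4)@(5, 9): e=[10,6,6] → X
    (3,4)@(7, 9): e=[14,4,4] → X
    (4,4)@(9, 9): e=[18,2,2] → X
    (5,4)@(11, 9): e=[22,0,0] → X  [on edge]
    (0,5)@(1, 11): e=[2,32,-12] → .
    (1,5)@(3, 11): e=[6,30,-14] → .
    (2,5)@(5, 11): e=[10,28,-16] → .
    (3,5)@(7, 11): e=[14,26,-18] → .
    (4,5)@(9, 11): e=[18,24,-20] → .
    (5,5)@(11, 11): e=[22,22,-22] → .
  covered (6 px):
    . . . . . .
    . . . . . .
    . . . . . .
    . . . . . .
    X X X X X X
    . . . . . .
T2:
  2·area = 66  (B↔C swapped to make it positive)
  edge (8, 3)→(10, 12): d=(2,9) inclusive
  edge (10, 12)→(0, 0): d=(-10,-12) inclusive
  edge (0, 0)→(8, 3): d=(8,3) inclusive
    (0,0)@(1, 1): e=[59,2,5] → X
    (1,0)@(3, 1): e=[41,26,-1] → .
    (0,1)@(1, 3): e=[63,-18,21] → .
    (1,1)@(3, 3): e=[45,6,15] → X
    (2,1)@(5, 3): e=[27,30,9] → X
    (3,1)@(7, 3): e=[9,54,3] → X
    (4,1)@(9, 3): e=[-9,78,-3] → .
    (1,2)@(3, 5): e=[49,-14,31] → .
    (2,2)@(5, 5): e=[31,10,25] → X
    (4,2)@(9, 5): e=[-5,58,13] → .
    (2,3)@(5, 7): e=[35,-10,41] → .
    (3,3)@(7, 7): e=[17,14,35] → X
  covered (8 px):
    X . . . . .
    . X X X . .
    . . X X . .
    . . . X . .
    . . . . X .
    . . . . . .

Final: 18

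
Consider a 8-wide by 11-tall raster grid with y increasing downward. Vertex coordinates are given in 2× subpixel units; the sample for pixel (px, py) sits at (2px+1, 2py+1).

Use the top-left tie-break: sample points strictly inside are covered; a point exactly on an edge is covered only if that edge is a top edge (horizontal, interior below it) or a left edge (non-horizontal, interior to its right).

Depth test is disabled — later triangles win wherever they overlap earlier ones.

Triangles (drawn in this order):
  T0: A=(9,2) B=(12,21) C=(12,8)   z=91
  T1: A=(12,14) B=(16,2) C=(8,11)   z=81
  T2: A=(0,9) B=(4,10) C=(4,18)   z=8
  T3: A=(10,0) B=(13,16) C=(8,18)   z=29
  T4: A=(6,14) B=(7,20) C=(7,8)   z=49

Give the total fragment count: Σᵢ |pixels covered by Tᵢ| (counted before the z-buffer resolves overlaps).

T0:
  2·area = 39  (B↔C swapped to make it positive)
  edge (9, 2)→(12, 8): d=(3,6) right/bottom  bias=-1
  edge (12, 8)→(12, 21): d=(0,13) right/bottom  bias=-1
  edge (12, 21)→(9, 2): d=(-3,-19) top-left  bias=+0
    (5,3)@(11, 7): e=[3,13,23] → █
    (6,3)@(13, 7): e=[-9,-13,61] → ·
    (5,4)@(11, 9): e=[9,13,17] → █
    (6,4)@(13, 9): e=[-3,-13,55] → ·
    (5,5)@(11, 11): e=[15,13,11] → █
    (6,5)@(13, 11): e=[3,-13,49] → ·
    (5,6)@(11, 13): e=[21,13,5] → █
    (6,6)@(13, 13): e=[9,-13,43] → ·
    (5,7)@(11, 15): e=[27,13,-1] → ·
  covered (4 px):
    · · · · · · · ·
    · · · · · · · ·
    · · · · · · · ·
    · · · · · █ · ·
    · · · · · █ · ·
    · · · · · █ · ·
    · · · · · █ · ·
    · · · · · · · ·
    · · · · · · · ·
    · · · · · · · ·
    · · · · · · · ·
T1:
  2·area = 60  (B↔C swapped to make it positive)
  edge (12, 14)→(8, 11): d=(-4,-3) top-left  bias=+0
  edge (8, 11)→(16, 2): d=(8,-9) top-left  bias=+0
  edge (16, 2)→(12, 14): d=(-4,12) right/bottom  bias=-1
    (7,2)@(15, 5): e=[45,15,0] → ·  [on edge]
    (6,3)@(13, 7): e=[31,13,16] → █
    (7,3)@(15, 7): e=[37,31,-8] → ·
    (5,4)@(11, 9): e=[17,11,32] → █
    (7,4)@(15, 9): e=[29,47,-16] → ·
    (4,5)@(9, 11): e=[3,9,48] → █
    (6,5)@(13, 11): e=[15,45,0] → ·  [on edge]
    (4,6)@(9, 13): e=[-5,25,40] → ·
    (5,6)@(11, 13): e=[1,43,16] → █
    (6,6)@(13, 13): e=[7,61,-8] → ·
    (5,7)@(11, 15): e=[-7,59,8] → ·
    (5,8)@(11, 17): e=[-15,75,0] → ·  [on edge]
  covered (6 px):
    · · · · · · · ·
    · · · · · · · ·
    · · · · · · · ·
    · · · · · · █ ·
    · · · · · █ █ ·
    · · · · █ █ · ·
    · · · · · █ · ·
    · · · · · · · ·
    · · · · · · · ·
    · · · · · · · ·
    · · · · · · · ·
T2:
  2·area = 32
  edge (0, 9)→(4, 10): d=(4,1) right/bottom  bias=-1
  edge (4, 10)→(4, 18): d=(0,8) right/bottom  bias=-1
  edge (4, 18)→(0, 9): d=(-4,-9) top-left  bias=+0
    (0,5)@(1, 11): e=[7,24,1] → █
    (1,5)@(3, 11): e=[5,8,19] → █
    (2,5)@(5, 11): e=[3,-8,37] → ·
    (0,6)@(1, 13): e=[15,24,-7] → ·
    (1,6)@(3, 13): e=[13,8,11] → █
    (2,6)@(5, 13): e=[11,-8,29] → ·
    (1,7)@(3, 15): e=[21,8,3] → █
    (2,7)@(5, 15): e=[19,-8,21] → ·
    (1,8)@(3, 17): e=[29,8,-5] → ·
  covered (4 px):
    · · · · · · · ·
    · · · · · · · ·
    · · · · · · · ·
    · · · · · · · ·
    · · · · · · · ·
    █ █ · · · · · ·
    · █ · · · · · ·
    · █ · · · · · ·
    · · · · · · · ·
    · · · · · · · ·
    · · · · · · · ·
T3:
  2·area = 86
  edge (10, 0)→(13, 16): d=(3,16) right/bottom  bias=-1
  edge (13, 16)→(8, 18): d=(-5,2) right/bottom  bias=-1
  edge (8, 18)→(10, 0): d=(2,-18) top-left  bias=+0
    (5,3)@(11, 7): e=[5,49,32] → █
    (6,3)@(13, 7): e=[-27,45,68] → ·
    (4,4)@(9, 9): e=[43,43,0] → █  [on edge]
    (6,4)@(13, 9): e=[-21,35,72] → ·
    (4,5)@(9, 11): e=[49,33,4] → █
    (6,5)@(13, 11): e=[-15,25,76] → ·
    (4,6)@(9, 13): e=[55,23,8] → █
    (6,6)@(13, 13): e=[-9,15,80] → ·
    (4,7)@(9, 15): e=[61,13,12] → █
    (6,7)@(13, 15): e=[-3,5,84] → ·
    (4,8)@(9, 17): e=[67,3,16] → █
    (5,8)@(11, 17): e=[35,-1,52] → ·
  covered (10 px):
    · · · · · · · ·
    · · · · · · · ·
    · · · · · · · ·
    · · · · · █ · ·
    · · · · █ █ · ·
    · · · · █ █ · ·
    · · · · █ █ · ·
    · · · · █ █ · ·
    · · · · █ · · ·
    · · · · · · · ·
    · · · · · · · ·
T4:
  2·area = 12  (B↔C swapped to make it positive)
  edge (6, 14)→(7, 8): d=(1,-6) top-left  bias=+0
  edge (7, 8)→(7, 20): d=(0,12) right/bottom  bias=-1
  edge (7, 20)→(6, 14): d=(-1,-6) top-left  bias=+0
    (3,0)@(7, 1): e=[-7,0,19] → ·  [on edge]
    (3,1)@(7, 3): e=[-5,0,17] → ·  [on edge]
    (3,2)@(7, 5): e=[-3,0,15] → ·  [on edge]
    (3,3)@(7, 7): e=[-1,0,13] → ·  [on edge]
    (3,4)@(7, 9): e=[1,0,11] → ·  [on edge]
    (3,5)@(7, 11): e=[3,0,9] → ·  [on edge]
    (3,6)@(7, 13): e=[5,0,7] → ·  [on edge]
    (3,7)@(7, 15): e=[7,0,5] → ·  [on edge]
    (3,8)@(7, 17): e=[9,0,3] → ·  [on edge]
    (3,9)@(7, 19): e=[11,0,1] → ·  [on edge]
    (3,10)@(7, 21): e=[13,0,-1] → ·  [on edge]
  covered (0 px):
    · · · · · · · ·
    · · · · · · · ·
    · · · · · · · ·
    · · · · · · · ·
    · · · · · · · ·
    · · · · · · · ·
    · · · · · · · ·
    · · · · · · · ·
    · · · · · · · ·
    · · · · · · · ·
    · · · · · · · ·

Result: 24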